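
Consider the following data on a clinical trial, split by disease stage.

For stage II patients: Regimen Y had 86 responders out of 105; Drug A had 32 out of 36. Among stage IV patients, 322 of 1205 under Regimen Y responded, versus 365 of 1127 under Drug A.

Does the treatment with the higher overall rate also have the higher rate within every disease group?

Stage II: Regimen Y 86/105 = 81.9%, Drug A 32/36 = 88.9% → Drug A
Stage IV: Regimen Y 322/1205 = 26.7%, Drug A 365/1127 = 32.4% → Drug A
Overall: Regimen Y 408/1310 = 31.1%, Drug A 397/1163 = 34.1% → Drug A
Drug A wins overall and in every disease group — no reversal.

Yes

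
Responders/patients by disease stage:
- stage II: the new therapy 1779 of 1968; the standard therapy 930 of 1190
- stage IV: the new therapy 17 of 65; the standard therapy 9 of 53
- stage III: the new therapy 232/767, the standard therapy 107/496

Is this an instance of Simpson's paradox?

No

Stage II: the new therapy 1779/1968 = 90.4%, the standard therapy 930/1190 = 78.2% → the new therapy
Stage IV: the new therapy 17/65 = 26.2%, the standard therapy 9/53 = 17.0% → the new therapy
Stage III: the new therapy 232/767 = 30.2%, the standard therapy 107/496 = 21.6% → the new therapy
Overall: the new therapy 2028/2800 = 72.4%, the standard therapy 1046/1739 = 60.1% → the new therapy
The new therapy wins overall and in every disease group — no reversal.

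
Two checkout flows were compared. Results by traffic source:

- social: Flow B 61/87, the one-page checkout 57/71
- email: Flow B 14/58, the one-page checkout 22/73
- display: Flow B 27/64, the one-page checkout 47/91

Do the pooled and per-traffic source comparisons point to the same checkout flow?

Social: Flow B 61/87 = 70.1%, the one-page checkout 57/71 = 80.3% → the one-page checkout
Email: Flow B 14/58 = 24.1%, the one-page checkout 22/73 = 30.1% → the one-page checkout
Display: Flow B 27/64 = 42.2%, the one-page checkout 47/91 = 51.6% → the one-page checkout
Overall: Flow B 102/209 = 48.8%, the one-page checkout 126/235 = 53.6% → the one-page checkout
The one-page checkout wins overall and in every traffic group — no reversal.

Yes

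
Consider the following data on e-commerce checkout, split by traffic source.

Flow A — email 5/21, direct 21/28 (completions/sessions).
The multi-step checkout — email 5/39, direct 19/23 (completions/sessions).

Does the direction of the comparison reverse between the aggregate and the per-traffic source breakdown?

Email: Flow A 5/21 = 23.8%, the multi-step checkout 5/39 = 12.8% → Flow A
Direct: Flow A 21/28 = 75.0%, the multi-step checkout 19/23 = 82.6% → the multi-step checkout
Overall: Flow A 26/49 = 53.1%, the multi-step checkout 24/62 = 38.7% → Flow A
Neither sweeps: Flow A wins 1 of 2 groups, the multi-step checkout wins 1. Flow A wins overall but not every group — no Simpson reversal.

No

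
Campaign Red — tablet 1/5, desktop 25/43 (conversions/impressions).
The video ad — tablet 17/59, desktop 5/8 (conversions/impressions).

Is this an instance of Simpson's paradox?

Yes

Tablet: Campaign Red 1/5 = 20.0%, the video ad 17/59 = 28.8% → the video ad
Desktop: Campaign Red 25/43 = 58.1%, the video ad 5/8 = 62.5% → the video ad
Overall: Campaign Red 26/48 = 54.2%, the video ad 22/67 = 32.8% → Campaign Red
The video ad wins each device group but Campaign Red wins overall — the comparison reverses. The video ad's impressions skew toward tablet, which has a lower base rate.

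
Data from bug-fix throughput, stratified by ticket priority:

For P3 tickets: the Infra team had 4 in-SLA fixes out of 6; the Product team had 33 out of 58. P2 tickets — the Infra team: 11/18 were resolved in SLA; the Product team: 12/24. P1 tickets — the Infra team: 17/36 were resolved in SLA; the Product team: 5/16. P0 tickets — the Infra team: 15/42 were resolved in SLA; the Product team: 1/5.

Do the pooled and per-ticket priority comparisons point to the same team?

P3: the Infra team 4/6 = 66.7%, the Product team 33/58 = 56.9% → the Infra team
P2: the Infra team 11/18 = 61.1%, the Product team 12/24 = 50.0% → the Infra team
P1: the Infra team 17/36 = 47.2%, the Product team 5/16 = 31.2% → the Infra team
P0: the Infra team 15/42 = 35.7%, the Product team 1/5 = 20.0% → the Infra team
Overall: the Infra team 47/102 = 46.1%, the Product team 51/103 = 49.5% → the Product team
The Infra team wins each ticket group but the Product team wins overall — the comparison reverses. The Infra team's tickets skew toward P0, which has a lower base rate.

No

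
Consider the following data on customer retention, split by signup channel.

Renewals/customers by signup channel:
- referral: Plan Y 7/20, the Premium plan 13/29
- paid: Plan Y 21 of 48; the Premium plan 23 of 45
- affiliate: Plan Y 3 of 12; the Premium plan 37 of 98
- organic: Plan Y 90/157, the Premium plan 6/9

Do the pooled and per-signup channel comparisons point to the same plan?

Referral: Plan Y 7/20 = 35.0%, the Premium plan 13/29 = 44.8% → the Premium plan
Paid: Plan Y 21/48 = 43.8%, the Premium plan 23/45 = 51.1% → the Premium plan
Affiliate: Plan Y 3/12 = 25.0%, the Premium plan 37/98 = 37.8% → the Premium plan
Organic: Plan Y 90/157 = 57.3%, the Premium plan 6/9 = 66.7% → the Premium plan
Overall: Plan Y 121/237 = 51.1%, the Premium plan 79/181 = 43.6% → Plan Y
The Premium plan wins each signup group but Plan Y wins overall — the comparison reverses. The Premium plan's customers skew toward affiliate, which has a lower base rate.

No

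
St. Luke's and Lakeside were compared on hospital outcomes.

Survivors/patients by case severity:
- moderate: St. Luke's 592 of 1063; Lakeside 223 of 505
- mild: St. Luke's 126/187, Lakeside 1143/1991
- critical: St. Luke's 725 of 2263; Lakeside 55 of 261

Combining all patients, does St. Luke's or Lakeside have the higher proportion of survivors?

Moderate: St. Luke's 592/1063 = 55.7%, Lakeside 223/505 = 44.2% → St. Luke's
Mild: St. Luke's 126/187 = 67.4%, Lakeside 1143/1991 = 57.4% → St. Luke's
Critical: St. Luke's 725/2263 = 32.0%, Lakeside 55/261 = 21.1% → St. Luke's
Overall: St. Luke's 1443/3513 = 41.1%, Lakeside 1421/2757 = 51.5% → Lakeside
(St. Luke's wins every case group but Lakeside wins overall — St. Luke's's patients skew toward the low-rate critical group.)

Lakeside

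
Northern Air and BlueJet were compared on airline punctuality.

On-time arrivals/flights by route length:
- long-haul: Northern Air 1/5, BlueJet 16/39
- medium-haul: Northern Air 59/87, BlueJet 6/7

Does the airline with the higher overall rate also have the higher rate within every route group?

Long-haul: Northern Air 1/5 = 20.0%, BlueJet 16/39 = 41.0% → BlueJet
Medium-haul: Northern Air 59/87 = 67.8%, BlueJet 6/7 = 85.7% → BlueJet
Overall: Northern Air 60/92 = 65.2%, BlueJet 22/46 = 47.8% → Northern Air
BlueJet wins each route group but Northern Air wins overall — the comparison reverses. BlueJet's flights skew toward long-haul, which has a lower base rate.

No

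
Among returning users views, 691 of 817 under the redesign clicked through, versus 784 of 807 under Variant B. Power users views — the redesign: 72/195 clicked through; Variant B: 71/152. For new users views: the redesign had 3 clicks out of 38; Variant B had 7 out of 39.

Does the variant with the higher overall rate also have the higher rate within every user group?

Returning users: the redesign 691/817 = 84.6%, Variant B 784/807 = 97.1% → Variant B
Power users: the redesign 72/195 = 36.9%, Variant B 71/152 = 46.7% → Variant B
New users: the redesign 3/38 = 7.9%, Variant B 7/39 = 17.9% → Variant B
Overall: the redesign 766/1050 = 73.0%, Variant B 862/998 = 86.4% → Variant B
Variant B wins overall and in every user group — no reversal.

Yes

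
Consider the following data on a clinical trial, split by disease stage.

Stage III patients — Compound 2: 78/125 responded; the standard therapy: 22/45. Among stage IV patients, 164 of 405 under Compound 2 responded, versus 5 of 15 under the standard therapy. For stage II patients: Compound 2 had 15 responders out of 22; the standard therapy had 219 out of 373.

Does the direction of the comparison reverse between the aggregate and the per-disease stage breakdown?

Yes

Stage III: Compound 2 78/125 = 62.4%, the standard therapy 22/45 = 48.9% → Compound 2
Stage IV: Compound 2 164/405 = 40.5%, the standard therapy 5/15 = 33.3% → Compound 2
Stage II: Compound 2 15/22 = 68.2%, the standard therapy 219/373 = 58.7% → Compound 2
Overall: Compound 2 257/552 = 46.6%, the standard therapy 246/433 = 56.8% → the standard therapy
Compound 2 wins each disease group but the standard therapy wins overall — the comparison reverses. Compound 2's patients skew toward stage IV, which has a lower base rate.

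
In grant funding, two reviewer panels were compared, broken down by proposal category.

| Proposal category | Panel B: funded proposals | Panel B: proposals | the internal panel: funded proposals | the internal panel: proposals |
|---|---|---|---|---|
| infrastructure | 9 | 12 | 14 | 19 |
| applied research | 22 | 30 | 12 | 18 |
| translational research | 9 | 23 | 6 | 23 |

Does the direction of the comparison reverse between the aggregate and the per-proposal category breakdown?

Infrastructure: Panel B 9/12 = 75.0%, the internal panel 14/19 = 73.7% → Panel B
Applied research: Panel B 22/30 = 73.3%, the internal panel 12/18 = 66.7% → Panel B
Translational research: Panel B 9/23 = 39.1%, the internal panel 6/23 = 26.1% → Panel B
Overall: Panel B 40/65 = 61.5%, the internal panel 32/60 = 53.3% → Panel B
Panel B wins overall and in every proposal group — no reversal.

No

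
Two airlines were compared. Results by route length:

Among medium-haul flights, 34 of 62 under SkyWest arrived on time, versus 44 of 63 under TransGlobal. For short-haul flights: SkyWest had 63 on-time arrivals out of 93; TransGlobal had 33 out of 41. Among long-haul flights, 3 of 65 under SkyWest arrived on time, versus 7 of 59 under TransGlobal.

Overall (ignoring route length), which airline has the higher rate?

TransGlobal

Medium-haul: SkyWest 34/62 = 54.8%, TransGlobal 44/63 = 69.8% → TransGlobal
Short-haul: SkyWest 63/93 = 67.7%, TransGlobal 33/41 = 80.5% → TransGlobal
Long-haul: SkyWest 3/65 = 4.6%, TransGlobal 7/59 = 11.9% → TransGlobal
Overall: SkyWest 100/220 = 45.5%, TransGlobal 84/163 = 51.5% → TransGlobal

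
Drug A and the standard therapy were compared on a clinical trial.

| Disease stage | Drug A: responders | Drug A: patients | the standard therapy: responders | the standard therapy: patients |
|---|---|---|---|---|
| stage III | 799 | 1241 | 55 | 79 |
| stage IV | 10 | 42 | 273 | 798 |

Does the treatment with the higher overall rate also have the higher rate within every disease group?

Stage III: Drug A 799/1241 = 64.4%, the standard therapy 55/79 = 69.6% → the standard therapy
Stage IV: Drug A 10/42 = 23.8%, the standard therapy 273/798 = 34.2% → the standard therapy
Overall: Drug A 809/1283 = 63.1%, the standard therapy 328/877 = 37.4% → Drug A
The standard therapy wins each disease group but Drug A wins overall — the comparison reverses. The standard therapy's patients skew toward stage IV, which has a lower base rate.

No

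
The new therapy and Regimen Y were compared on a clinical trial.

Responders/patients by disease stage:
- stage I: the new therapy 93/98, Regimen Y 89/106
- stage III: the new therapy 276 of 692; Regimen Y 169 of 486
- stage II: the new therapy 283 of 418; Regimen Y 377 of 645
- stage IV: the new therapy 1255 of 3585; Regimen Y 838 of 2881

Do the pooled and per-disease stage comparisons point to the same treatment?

Yes

Stage I: the new therapy 93/98 = 94.9%, Regimen Y 89/106 = 84.0% → the new therapy
Stage III: the new therapy 276/692 = 39.9%, Regimen Y 169/486 = 34.8% → the new therapy
Stage II: the new therapy 283/418 = 67.7%, Regimen Y 377/645 = 58.4% → the new therapy
Stage IV: the new therapy 1255/3585 = 35.0%, Regimen Y 838/2881 = 29.1% → the new therapy
Overall: the new therapy 1907/4793 = 39.8%, Regimen Y 1473/4118 = 35.8% → the new therapy
The new therapy wins overall and in every disease group — no reversal.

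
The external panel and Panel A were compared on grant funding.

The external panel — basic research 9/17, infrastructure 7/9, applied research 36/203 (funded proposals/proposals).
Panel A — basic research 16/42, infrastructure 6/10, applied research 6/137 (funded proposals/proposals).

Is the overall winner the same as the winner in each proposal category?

Yes

Basic research: the external panel 9/17 = 52.9%, Panel A 16/42 = 38.1% → the external panel
Infrastructure: the external panel 7/9 = 77.8%, Panel A 6/10 = 60.0% → the external panel
Applied research: the external panel 36/203 = 17.7%, Panel A 6/137 = 4.4% → the external panel
Overall: the external panel 52/229 = 22.7%, Panel A 28/189 = 14.8% → the external panel
The external panel wins overall and in every proposal group — no reversal.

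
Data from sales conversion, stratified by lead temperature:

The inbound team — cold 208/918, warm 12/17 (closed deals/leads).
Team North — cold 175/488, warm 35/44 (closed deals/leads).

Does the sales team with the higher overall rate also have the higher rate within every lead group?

Yes

Cold: the inbound team 208/918 = 22.7%, Team North 175/488 = 35.9% → Team North
Warm: the inbound team 12/17 = 70.6%, Team North 35/44 = 79.5% → Team North
Overall: the inbound team 220/935 = 23.5%, Team North 210/532 = 39.5% → Team North
Team North wins overall and in every lead group — no reversal.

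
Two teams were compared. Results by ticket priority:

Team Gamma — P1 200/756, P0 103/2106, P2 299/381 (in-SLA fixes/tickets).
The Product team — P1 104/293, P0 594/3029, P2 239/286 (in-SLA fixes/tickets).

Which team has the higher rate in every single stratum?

P1: Team Gamma 200/756 = 26.5%, the Product team 104/293 = 35.5% → the Product team
P0: Team Gamma 103/2106 = 4.9%, the Product team 594/3029 = 19.6% → the Product team
P2: Team Gamma 299/381 = 78.5%, the Product team 239/286 = 83.6% → the Product team
The Product team has the higher rate in all 3 groups.

the Product team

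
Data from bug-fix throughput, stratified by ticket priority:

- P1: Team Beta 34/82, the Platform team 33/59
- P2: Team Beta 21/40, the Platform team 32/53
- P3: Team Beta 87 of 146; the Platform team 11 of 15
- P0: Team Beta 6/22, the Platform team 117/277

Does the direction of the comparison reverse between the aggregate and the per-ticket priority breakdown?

Yes

P1: Team Beta 34/82 = 41.5%, the Platform team 33/59 = 55.9% → the Platform team
P2: Team Beta 21/40 = 52.5%, the Platform team 32/53 = 60.4% → the Platform team
P3: Team Beta 87/146 = 59.6%, the Platform team 11/15 = 73.3% → the Platform team
P0: Team Beta 6/22 = 27.3%, the Platform team 117/277 = 42.2% → the Platform team
Overall: Team Beta 148/290 = 51.0%, the Platform team 193/404 = 47.8% → Team Beta
The Platform team wins each ticket group but Team Beta wins overall — the comparison reverses. The Platform team's tickets skew toward P0, which has a lower base rate.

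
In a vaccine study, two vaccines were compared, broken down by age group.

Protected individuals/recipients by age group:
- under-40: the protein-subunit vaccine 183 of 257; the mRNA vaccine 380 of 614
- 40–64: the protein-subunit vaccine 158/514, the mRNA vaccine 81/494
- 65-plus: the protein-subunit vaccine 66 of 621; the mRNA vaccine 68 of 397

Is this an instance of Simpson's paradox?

No

Under-40: the protein-subunit vaccine 183/257 = 71.2%, the mRNA vaccine 380/614 = 61.9% → the protein-subunit vaccine
40–64: the protein-subunit vaccine 158/514 = 30.7%, the mRNA vaccine 81/494 = 16.4% → the protein-subunit vaccine
65-plus: the protein-subunit vaccine 66/621 = 10.6%, the mRNA vaccine 68/397 = 17.1% → the mRNA vaccine
Overall: the protein-subunit vaccine 407/1392 = 29.2%, the mRNA vaccine 529/1505 = 35.1% → the mRNA vaccine
Neither sweeps: the protein-subunit vaccine wins 2 of 3 groups, the mRNA vaccine wins 1. The mRNA vaccine wins overall but not every group — no Simpson reversal.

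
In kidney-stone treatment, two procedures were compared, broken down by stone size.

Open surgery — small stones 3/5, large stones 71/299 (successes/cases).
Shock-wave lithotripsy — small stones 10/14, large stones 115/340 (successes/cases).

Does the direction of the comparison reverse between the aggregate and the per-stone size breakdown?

No

Small stones: open surgery 3/5 = 60.0%, shock-wave lithotripsy 10/14 = 71.4% → shock-wave lithotripsy
Large stones: open surgery 71/299 = 23.7%, shock-wave lithotripsy 115/340 = 33.8% → shock-wave lithotripsy
Overall: open surgery 74/304 = 24.3%, shock-wave lithotripsy 125/354 = 35.3% → shock-wave lithotripsy
Shock-wave lithotripsy wins overall and in every stone group — no reversal.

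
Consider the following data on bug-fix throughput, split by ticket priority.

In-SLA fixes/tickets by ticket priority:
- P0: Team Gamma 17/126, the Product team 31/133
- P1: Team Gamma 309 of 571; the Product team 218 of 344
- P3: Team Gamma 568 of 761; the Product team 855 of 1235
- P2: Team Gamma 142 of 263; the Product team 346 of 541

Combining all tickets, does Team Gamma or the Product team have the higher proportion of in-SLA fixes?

the Product team

P0: Team Gamma 17/126 = 13.5%, the Product team 31/133 = 23.3% → the Product team
P1: Team Gamma 309/571 = 54.1%, the Product team 218/344 = 63.4% → the Product team
P3: Team Gamma 568/761 = 74.6%, the Product team 855/1235 = 69.2% → Team Gamma
P2: Team Gamma 142/263 = 54.0%, the Product team 346/541 = 64.0% → the Product team
Overall: Team Gamma 1036/1721 = 60.2%, the Product team 1450/2253 = 64.4% → the Product team
(Neither sweeps every ticket group, but the Product team has the higher pooled rate.)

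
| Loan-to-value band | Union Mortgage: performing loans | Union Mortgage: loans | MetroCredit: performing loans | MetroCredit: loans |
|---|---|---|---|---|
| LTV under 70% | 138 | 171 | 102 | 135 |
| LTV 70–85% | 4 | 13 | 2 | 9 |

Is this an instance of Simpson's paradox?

LTV under 70%: Union Mortgage 138/171 = 80.7%, MetroCredit 102/135 = 75.6% → Union Mortgage
LTV 70–85%: Union Mortgage 4/13 = 30.8%, MetroCredit 2/9 = 22.2% → Union Mortgage
Overall: Union Mortgage 142/184 = 77.2%, MetroCredit 104/144 = 72.2% → Union Mortgage
Union Mortgage wins overall and in every loan-to-value group — no reversal.

No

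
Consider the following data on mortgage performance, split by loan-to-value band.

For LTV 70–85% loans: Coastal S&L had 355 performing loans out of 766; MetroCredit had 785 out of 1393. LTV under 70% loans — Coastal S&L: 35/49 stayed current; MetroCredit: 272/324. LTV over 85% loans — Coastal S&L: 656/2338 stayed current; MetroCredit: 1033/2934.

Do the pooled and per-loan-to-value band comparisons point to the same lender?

Yes

LTV 70–85%: Coastal S&L 355/766 = 46.3%, MetroCredit 785/1393 = 56.4% → MetroCredit
LTV under 70%: Coastal S&L 35/49 = 71.4%, MetroCredit 272/324 = 84.0% → MetroCredit
LTV over 85%: Coastal S&L 656/2338 = 28.1%, MetroCredit 1033/2934 = 35.2% → MetroCredit
Overall: Coastal S&L 1046/3153 = 33.2%, MetroCredit 2090/4651 = 44.9% → MetroCredit
MetroCredit wins overall and in every loan-to-value group — no reversal.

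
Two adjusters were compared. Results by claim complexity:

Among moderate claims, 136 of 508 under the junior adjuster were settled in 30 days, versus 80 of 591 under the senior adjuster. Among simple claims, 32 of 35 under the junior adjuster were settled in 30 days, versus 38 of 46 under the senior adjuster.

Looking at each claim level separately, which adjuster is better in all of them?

the junior adjuster

Moderate: the junior adjuster 136/508 = 26.8%, the senior adjuster 80/591 = 13.5% → the junior adjuster
Simple: the junior adjuster 32/35 = 91.4%, the senior adjuster 38/46 = 82.6% → the junior adjuster
The junior adjuster has the higher rate in both groups.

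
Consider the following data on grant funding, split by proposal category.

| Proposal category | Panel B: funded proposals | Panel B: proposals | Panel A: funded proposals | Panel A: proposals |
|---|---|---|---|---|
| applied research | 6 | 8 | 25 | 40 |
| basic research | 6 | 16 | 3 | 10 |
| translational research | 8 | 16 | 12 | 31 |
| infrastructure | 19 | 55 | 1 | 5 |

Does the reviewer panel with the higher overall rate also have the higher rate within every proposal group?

No

Applied research: Panel B 6/8 = 75.0%, Panel A 25/40 = 62.5% → Panel B
Basic research: Panel B 6/16 = 37.5%, Panel A 3/10 = 30.0% → Panel B
Translational research: Panel B 8/16 = 50.0%, Panel A 12/31 = 38.7% → Panel B
Infrastructure: Panel B 19/55 = 34.5%, Panel A 1/5 = 20.0% → Panel B
Overall: Panel B 39/95 = 41.1%, Panel A 41/86 = 47.7% → Panel A
Panel B wins each proposal group but Panel A wins overall — the comparison reverses. Panel B's proposals skew toward infrastructure, which has a lower base rate.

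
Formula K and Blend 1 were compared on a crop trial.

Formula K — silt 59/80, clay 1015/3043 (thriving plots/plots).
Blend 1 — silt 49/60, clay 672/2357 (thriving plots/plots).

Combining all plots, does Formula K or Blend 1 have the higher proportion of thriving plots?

Silt: Formula K 59/80 = 73.8%, Blend 1 49/60 = 81.7% → Blend 1
Clay: Formula K 1015/3043 = 33.4%, Blend 1 672/2357 = 28.5% → Formula K
Overall: Formula K 1074/3123 = 34.4%, Blend 1 721/2417 = 29.8% → Formula K
(Neither sweeps every soil group, but Formula K has the higher pooled rate.)

Formula K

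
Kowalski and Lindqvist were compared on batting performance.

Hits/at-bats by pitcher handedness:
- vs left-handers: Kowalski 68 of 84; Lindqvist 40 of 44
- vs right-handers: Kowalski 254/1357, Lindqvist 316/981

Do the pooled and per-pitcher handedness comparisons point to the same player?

Yes

Vs left-handers: Kowalski 68/84 = 81.0%, Lindqvist 40/44 = 90.9% → Lindqvist
Vs right-handers: Kowalski 254/1357 = 18.7%, Lindqvist 316/981 = 32.2% → Lindqvist
Overall: Kowalski 322/1441 = 22.3%, Lindqvist 356/1025 = 34.7% → Lindqvist
Lindqvist wins overall and in every pitcher group — no reversal.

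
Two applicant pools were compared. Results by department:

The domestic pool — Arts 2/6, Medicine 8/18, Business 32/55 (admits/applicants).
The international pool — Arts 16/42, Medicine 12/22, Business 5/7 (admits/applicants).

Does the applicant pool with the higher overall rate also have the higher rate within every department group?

No

Arts: the domestic pool 2/6 = 33.3%, the international pool 16/42 = 38.1% → the international pool
Medicine: the domestic pool 8/18 = 44.4%, the international pool 12/22 = 54.5% → the international pool
Business: the domestic pool 32/55 = 58.2%, the international pool 5/7 = 71.4% → the international pool
Overall: the domestic pool 42/79 = 53.2%, the international pool 33/71 = 46.5% → the domestic pool
The international pool wins each department group but the domestic pool wins overall — the comparison reverses. The international pool's applicants skew toward Arts, which has a lower base rate.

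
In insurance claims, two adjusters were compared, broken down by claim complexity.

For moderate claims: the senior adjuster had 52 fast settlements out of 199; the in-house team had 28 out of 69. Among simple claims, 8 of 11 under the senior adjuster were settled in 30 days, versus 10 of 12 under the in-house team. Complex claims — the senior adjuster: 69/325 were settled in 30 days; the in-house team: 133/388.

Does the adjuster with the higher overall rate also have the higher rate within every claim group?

Moderate: the senior adjuster 52/199 = 26.1%, the in-house team 28/69 = 40.6% → the in-house team
Simple: the senior adjuster 8/11 = 72.7%, the in-house team 10/12 = 83.3% → the in-house team
Complex: the senior adjuster 69/325 = 21.2%, the in-house team 133/388 = 34.3% → the in-house team
Overall: the senior adjuster 129/535 = 24.1%, the in-house team 171/469 = 36.5% → the in-house team
The in-house team wins overall and in every claim group — no reversal.

Yes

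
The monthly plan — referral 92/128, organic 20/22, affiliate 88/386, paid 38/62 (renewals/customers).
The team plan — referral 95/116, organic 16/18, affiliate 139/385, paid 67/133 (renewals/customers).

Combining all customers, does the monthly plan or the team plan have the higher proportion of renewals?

the team plan

Referral: the monthly plan 92/128 = 71.9%, the team plan 95/116 = 81.9% → the team plan
Organic: the monthly plan 20/22 = 90.9%, the team plan 16/18 = 88.9% → the monthly plan
Affiliate: the monthly plan 88/386 = 22.8%, the team plan 139/385 = 36.1% → the team plan
Paid: the monthly plan 38/62 = 61.3%, the team plan 67/133 = 50.4% → the monthly plan
Overall: the monthly plan 238/598 = 39.8%, the team plan 317/652 = 48.6% → the team plan
(Neither sweeps every signup group, but the team plan has the higher pooled rate.)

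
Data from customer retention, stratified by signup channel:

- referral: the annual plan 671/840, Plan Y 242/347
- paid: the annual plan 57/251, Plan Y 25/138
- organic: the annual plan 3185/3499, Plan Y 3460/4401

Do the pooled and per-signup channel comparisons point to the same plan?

Referral: the annual plan 671/840 = 79.9%, Plan Y 242/347 = 69.7% → the annual plan
Paid: the annual plan 57/251 = 22.7%, Plan Y 25/138 = 18.1% → the annual plan
Organic: the annual plan 3185/3499 = 91.0%, Plan Y 3460/4401 = 78.6% → the annual plan
Overall: the annual plan 3913/4590 = 85.3%, Plan Y 3727/4886 = 76.3% → the annual plan
The annual plan wins overall and in every signup group — no reversal.

Yes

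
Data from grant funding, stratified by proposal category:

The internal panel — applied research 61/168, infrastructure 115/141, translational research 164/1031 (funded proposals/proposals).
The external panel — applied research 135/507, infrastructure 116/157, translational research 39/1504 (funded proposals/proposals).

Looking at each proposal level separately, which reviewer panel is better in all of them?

the internal panel

Applied research: the internal panel 61/168 = 36.3%, the external panel 135/507 = 26.6% → the internal panel
Infrastructure: the internal panel 115/141 = 81.6%, the external panel 116/157 = 73.9% → the internal panel
Translational research: the internal panel 164/1031 = 15.9%, the external panel 39/1504 = 2.6% → the internal panel
The internal panel has the higher rate in all 3 groups.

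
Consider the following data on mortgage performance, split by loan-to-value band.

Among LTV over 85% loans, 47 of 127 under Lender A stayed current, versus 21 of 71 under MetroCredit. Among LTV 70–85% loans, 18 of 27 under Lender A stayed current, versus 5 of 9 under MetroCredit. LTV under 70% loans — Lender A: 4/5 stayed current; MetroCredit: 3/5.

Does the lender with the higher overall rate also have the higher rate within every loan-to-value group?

Yes

LTV over 85%: Lender A 47/127 = 37.0%, MetroCredit 21/71 = 29.6% → Lender A
LTV 70–85%: Lender A 18/27 = 66.7%, MetroCredit 5/9 = 55.6% → Lender A
LTV under 70%: Lender A 4/5 = 80.0%, MetroCredit 3/5 = 60.0% → Lender A
Overall: Lender A 69/159 = 43.4%, MetroCredit 29/85 = 34.1% → Lender A
Lender A wins overall and in every loan-to-value group — no reversal.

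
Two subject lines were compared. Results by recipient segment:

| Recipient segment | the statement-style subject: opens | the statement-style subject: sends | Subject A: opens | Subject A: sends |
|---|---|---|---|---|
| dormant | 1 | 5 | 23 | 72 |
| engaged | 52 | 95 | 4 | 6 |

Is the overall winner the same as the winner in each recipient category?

Dormant: the statement-style subject 1/5 = 20.0%, Subject A 23/72 = 31.9% → Subject A
Engaged: the statement-style subject 52/95 = 54.7%, Subject A 4/6 = 66.7% → Subject A
Overall: the statement-style subject 53/100 = 53.0%, Subject A 27/78 = 34.6% → the statement-style subject
Subject A wins each recipient group but the statement-style subject wins overall — the comparison reverses. Subject A's sends skew toward dormant, which has a lower base rate.

No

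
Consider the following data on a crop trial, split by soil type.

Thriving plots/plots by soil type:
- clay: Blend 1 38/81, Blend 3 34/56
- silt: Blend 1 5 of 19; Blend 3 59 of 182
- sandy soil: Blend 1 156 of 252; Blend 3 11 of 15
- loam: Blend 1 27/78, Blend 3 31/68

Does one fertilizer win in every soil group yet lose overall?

Clay: Blend 1 38/81 = 46.9%, Blend 3 34/56 = 60.7% → Blend 3
Silt: Blend 1 5/19 = 26.3%, Blend 3 59/182 = 32.4% → Blend 3
Sandy soil: Blend 1 156/252 = 61.9%, Blend 3 11/15 = 73.3% → Blend 3
Loam: Blend 1 27/78 = 34.6%, Blend 3 31/68 = 45.6% → Blend 3
Overall: Blend 1 226/430 = 52.6%, Blend 3 135/321 = 42.1% → Blend 1
Blend 3 wins each soil group but Blend 1 wins overall — the comparison reverses. Blend 3's plots skew toward silt, which has a lower base rate.

Yes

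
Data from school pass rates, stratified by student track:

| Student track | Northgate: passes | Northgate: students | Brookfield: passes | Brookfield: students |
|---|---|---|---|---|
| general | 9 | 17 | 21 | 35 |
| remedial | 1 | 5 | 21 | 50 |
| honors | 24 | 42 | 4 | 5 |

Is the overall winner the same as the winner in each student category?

General: Northgate 9/17 = 52.9%, Brookfield 21/35 = 60.0% → Brookfield
Remedial: Northgate 1/5 = 20.0%, Brookfield 21/50 = 42.0% → Brookfield
Honors: Northgate 24/42 = 57.1%, Brookfield 4/5 = 80.0% → Brookfield
Overall: Northgate 34/64 = 53.1%, Brookfield 46/90 = 51.1% → Northgate
Brookfield wins each student group but Northgate wins overall — the comparison reverses. Brookfield's students skew toward remedial, which has a lower base rate.

No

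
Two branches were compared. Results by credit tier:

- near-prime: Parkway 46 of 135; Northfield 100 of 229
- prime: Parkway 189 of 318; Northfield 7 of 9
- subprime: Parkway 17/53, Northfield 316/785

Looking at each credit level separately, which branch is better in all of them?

Northfield

Near-prime: Parkway 46/135 = 34.1%, Northfield 100/229 = 43.7% → Northfield
Prime: Parkway 189/318 = 59.4%, Northfield 7/9 = 77.8% → Northfield
Subprime: Parkway 17/53 = 32.1%, Northfield 316/785 = 40.3% → Northfield
Northfield has the higher rate in all 3 groups.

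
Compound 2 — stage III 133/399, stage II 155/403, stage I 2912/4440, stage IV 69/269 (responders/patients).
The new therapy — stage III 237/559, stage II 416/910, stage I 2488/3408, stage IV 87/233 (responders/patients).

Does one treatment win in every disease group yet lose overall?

Stage III: Compound 2 133/399 = 33.3%, the new therapy 237/559 = 42.4% → the new therapy
Stage II: Compound 2 155/403 = 38.5%, the new therapy 416/910 = 45.7% → the new therapy
Stage I: Compound 2 2912/4440 = 65.6%, the new therapy 2488/3408 = 73.0% → the new therapy
Stage IV: Compound 2 69/269 = 25.7%, the new therapy 87/233 = 37.3% → the new therapy
Overall: Compound 2 3269/5511 = 59.3%, the new therapy 3228/5110 = 63.2% → the new therapy
The new therapy wins overall and in every disease group — no reversal.

No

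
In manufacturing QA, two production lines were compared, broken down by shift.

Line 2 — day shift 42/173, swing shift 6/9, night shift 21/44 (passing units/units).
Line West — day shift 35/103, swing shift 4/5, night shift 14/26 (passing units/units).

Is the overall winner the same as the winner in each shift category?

Day shift: Line 2 42/173 = 24.3%, Line West 35/103 = 34.0% → Line West
Swing shift: Line 2 6/9 = 66.7%, Line West 4/5 = 80.0% → Line West
Night shift: Line 2 21/44 = 47.7%, Line West 14/26 = 53.8% → Line West
Overall: Line 2 69/226 = 30.5%, Line West 53/134 = 39.6% → Line West
Line West wins overall and in every shift group — no reversal.

Yes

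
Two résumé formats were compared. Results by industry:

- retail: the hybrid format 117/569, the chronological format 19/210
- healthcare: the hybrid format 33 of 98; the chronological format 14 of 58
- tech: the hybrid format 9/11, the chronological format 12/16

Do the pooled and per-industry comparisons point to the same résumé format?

Yes

Retail: the hybrid format 117/569 = 20.6%, the chronological format 19/210 = 9.0% → the hybrid format
Healthcare: the hybrid format 33/98 = 33.7%, the chronological format 14/58 = 24.1% → the hybrid format
Tech: the hybrid format 9/11 = 81.8%, the chronological format 12/16 = 75.0% → the hybrid format
Overall: the hybrid format 159/678 = 23.5%, the chronological format 45/284 = 15.8% → the hybrid format
The hybrid format wins overall and in every industry group — no reversal.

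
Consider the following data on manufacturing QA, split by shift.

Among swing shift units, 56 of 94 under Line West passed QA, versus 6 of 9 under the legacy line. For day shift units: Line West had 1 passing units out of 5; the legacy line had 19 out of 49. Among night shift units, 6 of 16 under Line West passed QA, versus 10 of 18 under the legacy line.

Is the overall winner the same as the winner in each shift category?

No

Swing shift: Line West 56/94 = 59.6%, the legacy line 6/9 = 66.7% → the legacy line
Day shift: Line West 1/5 = 20.0%, the legacy line 19/49 = 38.8% → the legacy line
Night shift: Line West 6/16 = 37.5%, the legacy line 10/18 = 55.6% → the legacy line
Overall: Line West 63/115 = 54.8%, the legacy line 35/76 = 46.1% → Line West
The legacy line wins each shift group but Line West wins overall — the comparison reverses. The legacy line's units skew toward day shift, which has a lower base rate.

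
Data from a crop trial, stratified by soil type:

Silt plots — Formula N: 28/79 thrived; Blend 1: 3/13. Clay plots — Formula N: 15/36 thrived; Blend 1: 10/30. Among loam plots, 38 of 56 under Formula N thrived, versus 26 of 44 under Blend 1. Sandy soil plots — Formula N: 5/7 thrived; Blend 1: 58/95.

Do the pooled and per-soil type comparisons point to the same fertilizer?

Silt: Formula N 28/79 = 35.4%, Blend 1 3/13 = 23.1% → Formula N
Clay: Formula N 15/36 = 41.7%, Blend 1 10/30 = 33.3% → Formula N
Loam: Formula N 38/56 = 67.9%, Blend 1 26/44 = 59.1% → Formula N
Sandy soil: Formula N 5/7 = 71.4%, Blend 1 58/95 = 61.1% → Formula N
Overall: Formula N 86/178 = 48.3%, Blend 1 97/182 = 53.3% → Blend 1
Formula N wins each soil group but Blend 1 wins overall — the comparison reverses. Formula N's plots skew toward silt, which has a lower base rate.

No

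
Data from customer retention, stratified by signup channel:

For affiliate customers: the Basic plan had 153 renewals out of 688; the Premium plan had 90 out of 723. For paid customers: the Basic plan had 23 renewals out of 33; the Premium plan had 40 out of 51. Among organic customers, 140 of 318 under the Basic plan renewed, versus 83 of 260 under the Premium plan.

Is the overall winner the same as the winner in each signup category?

Affiliate: the Basic plan 153/688 = 22.2%, the Premium plan 90/723 = 12.4% → the Basic plan
Paid: the Basic plan 23/33 = 69.7%, the Premium plan 40/51 = 78.4% → the Premium plan
Organic: the Basic plan 140/318 = 44.0%, the Premium plan 83/260 = 31.9% → the Basic plan
Overall: the Basic plan 316/1039 = 30.4%, the Premium plan 213/1034 = 20.6% → the Basic plan
Neither sweeps: the Basic plan wins 2 of 3 groups, the Premium plan wins 1. The Basic plan wins overall but not every group — no Simpson reversal.

No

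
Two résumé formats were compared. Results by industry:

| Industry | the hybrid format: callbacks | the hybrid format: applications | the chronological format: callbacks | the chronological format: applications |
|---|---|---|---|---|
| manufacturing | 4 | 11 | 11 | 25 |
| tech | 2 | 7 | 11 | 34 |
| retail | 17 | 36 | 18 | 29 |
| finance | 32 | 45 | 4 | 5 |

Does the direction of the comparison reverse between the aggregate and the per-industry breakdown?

Yes

Manufacturing: the hybrid format 4/11 = 36.4%, the chronological format 11/25 = 44.0% → the chronological format
Tech: the hybrid format 2/7 = 28.6%, the chronological format 11/34 = 32.4% → the chronological format
Retail: the hybrid format 17/36 = 47.2%, the chronological format 18/29 = 62.1% → the chronological format
Finance: the hybrid format 32/45 = 71.1%, the chronological format 4/5 = 80.0% → the chronological format
Overall: the hybrid format 55/99 = 55.6%, the chronological format 44/93 = 47.3% → the hybrid format
The chronological format wins each industry group but the hybrid format wins overall — the comparison reverses. The chronological format's applications skew toward tech, which has a lower base rate.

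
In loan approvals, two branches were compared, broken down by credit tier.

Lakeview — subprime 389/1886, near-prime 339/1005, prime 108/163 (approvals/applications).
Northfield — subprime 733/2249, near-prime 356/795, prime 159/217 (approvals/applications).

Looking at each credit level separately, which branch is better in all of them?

Subprime: Lakeview 389/1886 = 20.6%, Northfield 733/2249 = 32.6% → Northfield
Near-prime: Lakeview 339/1005 = 33.7%, Northfield 356/795 = 44.8% → Northfield
Prime: Lakeview 108/163 = 66.3%, Northfield 159/217 = 73.3% → Northfield
Northfield has the higher rate in all 3 groups.

Northfield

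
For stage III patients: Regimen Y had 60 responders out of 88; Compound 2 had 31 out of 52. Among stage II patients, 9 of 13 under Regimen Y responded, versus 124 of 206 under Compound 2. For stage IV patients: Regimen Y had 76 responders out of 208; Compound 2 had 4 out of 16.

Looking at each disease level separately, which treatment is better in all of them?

Regimen Y

Stage III: Regimen Y 60/88 = 68.2%, Compound 2 31/52 = 59.6% → Regimen Y
Stage II: Regimen Y 9/13 = 69.2%, Compound 2 124/206 = 60.2% → Regimen Y
Stage IV: Regimen Y 76/208 = 36.5%, Compound 2 4/16 = 25.0% → Regimen Y
Regimen Y has the higher rate in all 3 groups.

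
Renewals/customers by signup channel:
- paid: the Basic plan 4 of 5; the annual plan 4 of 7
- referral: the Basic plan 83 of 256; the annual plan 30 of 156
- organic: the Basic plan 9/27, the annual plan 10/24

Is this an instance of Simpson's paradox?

Paid: the Basic plan 4/5 = 80.0%, the annual plan 4/7 = 57.1% → the Basic plan
Referral: the Basic plan 83/256 = 32.4%, the annual plan 30/156 = 19.2% → the Basic plan
Organic: the Basic plan 9/27 = 33.3%, the annual plan 10/24 = 41.7% → the annual plan
Overall: the Basic plan 96/288 = 33.3%, the annual plan 44/187 = 23.5% → the Basic plan
Neither sweeps: the Basic plan wins 2 of 3 groups, the annual plan wins 1. The Basic plan wins overall but not every group — no Simpson reversal.

No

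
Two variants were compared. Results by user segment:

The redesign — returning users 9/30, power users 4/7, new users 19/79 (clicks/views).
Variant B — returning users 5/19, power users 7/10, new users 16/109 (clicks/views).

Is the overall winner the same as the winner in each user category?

Returning users: the redesign 9/30 = 30.0%, Variant B 5/19 = 26.3% → the redesign
Power users: the redesign 4/7 = 57.1%, Variant B 7/10 = 70.0% → Variant B
New users: the redesign 19/79 = 24.1%, Variant B 16/109 = 14.7% → the redesign
Overall: the redesign 32/116 = 27.6%, Variant B 28/138 = 20.3% → the redesign
Neither sweeps: the redesign wins 2 of 3 groups, Variant B wins 1. The redesign wins overall but not every group — no Simpson reversal.

No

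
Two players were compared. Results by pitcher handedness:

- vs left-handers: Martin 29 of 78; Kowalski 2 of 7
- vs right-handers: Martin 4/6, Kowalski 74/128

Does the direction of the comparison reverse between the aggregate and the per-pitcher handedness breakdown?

Vs left-handers: Martin 29/78 = 37.2%, Kowalski 2/7 = 28.6% → Martin
Vs right-handers: Martin 4/6 = 66.7%, Kowalski 74/128 = 57.8% → Martin
Overall: Martin 33/84 = 39.3%, Kowalski 76/135 = 56.3% → Kowalski
Martin wins each pitcher group but Kowalski wins overall — the comparison reverses. Martin's at-bats skew toward vs left-handers, which has a lower base rate.

Yes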